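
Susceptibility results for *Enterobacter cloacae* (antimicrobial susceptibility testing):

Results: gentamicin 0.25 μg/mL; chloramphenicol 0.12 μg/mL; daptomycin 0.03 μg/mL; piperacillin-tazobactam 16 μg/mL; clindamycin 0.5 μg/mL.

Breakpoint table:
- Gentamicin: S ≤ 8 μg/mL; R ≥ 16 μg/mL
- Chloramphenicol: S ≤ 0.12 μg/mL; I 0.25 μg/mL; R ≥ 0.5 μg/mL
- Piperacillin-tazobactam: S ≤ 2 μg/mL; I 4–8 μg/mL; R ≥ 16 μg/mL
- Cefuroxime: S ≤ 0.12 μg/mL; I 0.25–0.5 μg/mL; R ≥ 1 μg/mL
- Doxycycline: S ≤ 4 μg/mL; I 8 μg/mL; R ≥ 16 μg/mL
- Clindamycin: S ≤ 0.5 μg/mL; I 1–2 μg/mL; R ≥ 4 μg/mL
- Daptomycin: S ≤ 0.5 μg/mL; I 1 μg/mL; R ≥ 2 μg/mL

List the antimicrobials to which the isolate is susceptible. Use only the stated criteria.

Gentamicin (0.25 μg/mL) ≤ 8 μg/mL ⇒ S
Chloramphenicol: 0.12 μg/mL is ≤ 0.12 μg/mL — Susceptible
Daptomycin (0.03 μg/mL) ≤ 0.5 μg/mL → susceptible
Piperacillin-tazobactam: 16 μg/mL is ≥ 16 μg/mL ⇒ R
Clindamycin (0.5 μg/mL) ≤ 0.5 μg/mL — Susceptible

gentamicin, chloramphenicol, daptomycin, clindamycin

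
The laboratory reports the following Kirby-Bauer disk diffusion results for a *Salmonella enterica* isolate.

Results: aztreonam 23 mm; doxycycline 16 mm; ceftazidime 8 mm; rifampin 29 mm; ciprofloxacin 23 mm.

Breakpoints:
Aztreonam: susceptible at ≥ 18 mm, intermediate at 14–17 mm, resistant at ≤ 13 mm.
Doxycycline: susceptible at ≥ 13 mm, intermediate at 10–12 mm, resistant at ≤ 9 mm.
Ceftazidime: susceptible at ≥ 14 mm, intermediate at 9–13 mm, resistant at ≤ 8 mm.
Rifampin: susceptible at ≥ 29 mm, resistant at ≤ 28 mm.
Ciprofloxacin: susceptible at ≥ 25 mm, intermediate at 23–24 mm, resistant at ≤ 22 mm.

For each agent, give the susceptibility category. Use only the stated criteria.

Aztreonam 23 mm: ≥ 18 mm — Susceptible
Doxycycline (16 mm) ≥ 13 mm → susceptible
Ceftazidime (8 mm) ≤ 8 mm → R
Rifampin: 29 mm is ≥ 29 mm — Susceptible
Ciprofloxacin (23 mm) in 23–24 mm — I

S, S, R, S, I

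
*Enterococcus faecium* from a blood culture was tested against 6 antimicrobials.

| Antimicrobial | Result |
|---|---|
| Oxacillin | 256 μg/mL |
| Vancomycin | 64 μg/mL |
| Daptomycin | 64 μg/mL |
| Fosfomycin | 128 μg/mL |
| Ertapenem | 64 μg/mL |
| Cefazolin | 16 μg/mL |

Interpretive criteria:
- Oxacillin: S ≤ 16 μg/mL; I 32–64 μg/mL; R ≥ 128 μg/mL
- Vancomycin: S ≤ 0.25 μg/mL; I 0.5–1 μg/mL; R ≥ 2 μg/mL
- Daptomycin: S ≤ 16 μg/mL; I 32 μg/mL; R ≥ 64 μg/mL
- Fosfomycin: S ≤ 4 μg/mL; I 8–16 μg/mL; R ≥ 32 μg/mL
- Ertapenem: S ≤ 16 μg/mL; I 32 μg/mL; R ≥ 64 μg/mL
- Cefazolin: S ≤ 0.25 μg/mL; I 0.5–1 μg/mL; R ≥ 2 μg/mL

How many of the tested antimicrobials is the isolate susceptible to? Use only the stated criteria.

Oxacillin 256 μg/mL: ≥ 128 μg/mL ⇒ resistant
Vancomycin (64 μg/mL) ≥ 2 μg/mL — Resistant
Daptomycin (64 μg/mL) ≥ 64 μg/mL → Resistant
Fosfomycin (128 μg/mL) ≥ 32 μg/mL — Resistant
Ertapenem (64 μg/mL) ≥ 64 μg/mL ⇒ resistant
Cefazolin: 16 μg/mL is ≥ 2 μg/mL ⇒ resistant
Susceptible: 0

0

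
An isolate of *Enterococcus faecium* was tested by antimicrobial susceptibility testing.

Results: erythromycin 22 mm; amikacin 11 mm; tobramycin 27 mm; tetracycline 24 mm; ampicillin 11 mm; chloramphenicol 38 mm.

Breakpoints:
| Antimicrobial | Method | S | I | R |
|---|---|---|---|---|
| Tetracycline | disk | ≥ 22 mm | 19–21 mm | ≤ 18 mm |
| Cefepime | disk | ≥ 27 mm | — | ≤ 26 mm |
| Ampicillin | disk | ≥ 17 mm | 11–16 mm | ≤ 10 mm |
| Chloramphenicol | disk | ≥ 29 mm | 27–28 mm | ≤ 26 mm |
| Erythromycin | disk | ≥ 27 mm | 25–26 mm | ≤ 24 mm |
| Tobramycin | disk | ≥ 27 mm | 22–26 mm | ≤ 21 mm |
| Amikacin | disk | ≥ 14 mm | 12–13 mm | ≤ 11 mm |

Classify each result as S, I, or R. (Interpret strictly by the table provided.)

Erythromycin (22 mm) ≤ 24 mm → R
Amikacin: 11 mm is ≤ 11 mm — Resistant
Tobramycin (27 mm) ≥ 27 mm → Susceptible
Tetracycline 24 mm: ≥ 22 mm → susceptible
Ampicillin 11 mm: in 11–16 mm — Intermediate
Chloramphenicol (38 mm) ≥ 29 mm — S

R, R, S, S, I, S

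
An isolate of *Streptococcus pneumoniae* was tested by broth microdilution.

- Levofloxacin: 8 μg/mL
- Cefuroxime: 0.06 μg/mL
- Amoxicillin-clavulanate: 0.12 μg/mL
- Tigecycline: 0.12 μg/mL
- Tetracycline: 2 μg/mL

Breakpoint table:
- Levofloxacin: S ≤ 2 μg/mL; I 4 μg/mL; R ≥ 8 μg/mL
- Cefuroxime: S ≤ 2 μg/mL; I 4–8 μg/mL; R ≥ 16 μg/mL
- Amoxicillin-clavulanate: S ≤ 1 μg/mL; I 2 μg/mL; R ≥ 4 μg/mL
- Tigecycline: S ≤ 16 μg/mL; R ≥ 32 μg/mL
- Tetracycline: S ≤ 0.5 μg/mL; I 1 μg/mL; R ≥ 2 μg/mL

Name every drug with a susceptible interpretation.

cefuroxime, amoxicillin-clavulanate, tigecycline

Levofloxacin: 8 μg/mL is ≥ 8 μg/mL — resistant
Cefuroxime: 0.06 μg/mL is ≤ 2 μg/mL → S
Amoxicillin-clavulanate (0.12 μg/mL) ≤ 1 μg/mL — S
Tigecycline: 0.12 μg/mL is ≤ 16 μg/mL ⇒ S
Tetracycline (2 μg/mL) ≥ 2 μg/mL → resistant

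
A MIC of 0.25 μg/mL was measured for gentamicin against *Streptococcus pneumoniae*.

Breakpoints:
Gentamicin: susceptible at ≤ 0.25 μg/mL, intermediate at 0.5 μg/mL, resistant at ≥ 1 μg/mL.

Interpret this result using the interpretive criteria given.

Gentamicin: 0.25 μg/mL is ≤ 0.25 μg/mL ⇒ susceptible

Susceptible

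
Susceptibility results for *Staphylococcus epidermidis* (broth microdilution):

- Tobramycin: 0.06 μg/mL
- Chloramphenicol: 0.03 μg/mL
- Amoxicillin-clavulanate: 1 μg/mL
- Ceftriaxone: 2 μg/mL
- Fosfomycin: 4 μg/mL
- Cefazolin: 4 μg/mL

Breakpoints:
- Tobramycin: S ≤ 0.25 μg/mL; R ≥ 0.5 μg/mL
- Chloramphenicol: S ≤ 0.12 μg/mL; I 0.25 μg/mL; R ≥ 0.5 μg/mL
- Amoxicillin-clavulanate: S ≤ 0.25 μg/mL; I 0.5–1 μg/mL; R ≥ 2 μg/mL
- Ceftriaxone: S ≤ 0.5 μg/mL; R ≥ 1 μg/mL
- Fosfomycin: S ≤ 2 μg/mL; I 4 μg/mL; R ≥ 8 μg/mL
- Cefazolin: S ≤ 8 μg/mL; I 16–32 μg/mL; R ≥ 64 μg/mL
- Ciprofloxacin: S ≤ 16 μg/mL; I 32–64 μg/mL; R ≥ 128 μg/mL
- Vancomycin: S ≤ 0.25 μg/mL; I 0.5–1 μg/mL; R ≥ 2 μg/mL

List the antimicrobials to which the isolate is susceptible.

Tobramycin 0.06 μg/mL: ≤ 0.25 μg/mL ⇒ S
Chloramphenicol: 0.03 μg/mL is ≤ 0.12 μg/mL ⇒ S
Amoxicillin-clavulanate 1 μg/mL: in 0.5–1 μg/mL ⇒ Intermediate
Ceftriaxone (2 μg/mL) ≥ 1 μg/mL — R
Fosfomycin (4 μg/mL) = 4 μg/mL ⇒ Intermediate
Cefazolin 4 μg/mL: ≤ 8 μg/mL → Susceptible

tobramycin, chloramphenicol, cefazolin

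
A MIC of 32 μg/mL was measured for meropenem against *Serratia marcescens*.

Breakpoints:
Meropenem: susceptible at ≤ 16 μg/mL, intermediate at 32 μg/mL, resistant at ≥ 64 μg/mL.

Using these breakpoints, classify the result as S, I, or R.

I

Meropenem (32 μg/mL) = 32 μg/mL ⇒ I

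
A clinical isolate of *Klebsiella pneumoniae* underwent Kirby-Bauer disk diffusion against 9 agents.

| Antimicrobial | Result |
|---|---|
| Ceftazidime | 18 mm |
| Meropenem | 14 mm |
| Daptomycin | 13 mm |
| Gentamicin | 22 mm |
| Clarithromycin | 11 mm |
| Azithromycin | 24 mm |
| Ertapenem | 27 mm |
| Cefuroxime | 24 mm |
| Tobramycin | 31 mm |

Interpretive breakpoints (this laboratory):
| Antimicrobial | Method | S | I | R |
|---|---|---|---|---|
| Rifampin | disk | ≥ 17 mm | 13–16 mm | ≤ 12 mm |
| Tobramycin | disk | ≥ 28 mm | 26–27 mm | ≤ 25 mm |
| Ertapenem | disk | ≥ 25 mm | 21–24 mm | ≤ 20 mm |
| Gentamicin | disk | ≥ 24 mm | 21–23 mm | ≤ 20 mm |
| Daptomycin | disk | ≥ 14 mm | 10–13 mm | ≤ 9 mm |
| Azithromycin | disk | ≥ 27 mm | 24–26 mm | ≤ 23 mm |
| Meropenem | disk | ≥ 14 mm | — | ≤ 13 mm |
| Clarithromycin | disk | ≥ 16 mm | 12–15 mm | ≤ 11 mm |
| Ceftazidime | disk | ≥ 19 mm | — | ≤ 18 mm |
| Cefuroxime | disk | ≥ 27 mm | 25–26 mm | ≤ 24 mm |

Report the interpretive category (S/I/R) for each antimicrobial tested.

R, S, I, I, R, I, S, R, S

Ceftazidime 18 mm: ≤ 18 mm → Resistant
Meropenem (14 mm) ≥ 14 mm → S
Daptomycin (13 mm) in 10–13 mm ⇒ intermediate
Gentamicin (22 mm) in 21–23 mm — Intermediate
Clarithromycin 11 mm: ≤ 11 mm → R
Azithromycin: 24 mm is in 24–26 mm — I
Ertapenem: 27 mm is ≥ 25 mm → susceptible
Cefuroxime: 24 mm is ≤ 24 mm — resistant
Tobramycin (31 mm) ≥ 28 mm → Susceptible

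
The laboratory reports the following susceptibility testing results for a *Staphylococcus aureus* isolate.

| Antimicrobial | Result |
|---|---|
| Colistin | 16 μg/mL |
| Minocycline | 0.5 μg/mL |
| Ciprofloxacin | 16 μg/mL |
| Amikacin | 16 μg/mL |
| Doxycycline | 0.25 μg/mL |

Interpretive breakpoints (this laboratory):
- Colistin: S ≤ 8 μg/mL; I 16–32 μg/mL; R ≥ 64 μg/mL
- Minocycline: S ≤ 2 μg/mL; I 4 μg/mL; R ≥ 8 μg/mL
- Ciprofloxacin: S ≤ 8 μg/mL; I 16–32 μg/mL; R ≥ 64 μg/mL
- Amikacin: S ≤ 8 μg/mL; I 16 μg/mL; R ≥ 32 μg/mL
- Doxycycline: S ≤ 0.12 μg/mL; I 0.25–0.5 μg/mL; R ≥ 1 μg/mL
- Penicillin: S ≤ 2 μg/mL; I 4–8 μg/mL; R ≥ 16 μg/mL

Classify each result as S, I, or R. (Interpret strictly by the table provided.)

Colistin (16 μg/mL) in 16–32 μg/mL ⇒ intermediate
Minocycline: 0.5 μg/mL is ≤ 2 μg/mL → S
Ciprofloxacin 16 μg/mL: in 16–32 μg/mL → intermediate
Amikacin 16 μg/mL: = 16 μg/mL → I
Doxycycline 0.25 μg/mL: in 0.25–0.5 μg/mL — intermediate

I, S, I, I, I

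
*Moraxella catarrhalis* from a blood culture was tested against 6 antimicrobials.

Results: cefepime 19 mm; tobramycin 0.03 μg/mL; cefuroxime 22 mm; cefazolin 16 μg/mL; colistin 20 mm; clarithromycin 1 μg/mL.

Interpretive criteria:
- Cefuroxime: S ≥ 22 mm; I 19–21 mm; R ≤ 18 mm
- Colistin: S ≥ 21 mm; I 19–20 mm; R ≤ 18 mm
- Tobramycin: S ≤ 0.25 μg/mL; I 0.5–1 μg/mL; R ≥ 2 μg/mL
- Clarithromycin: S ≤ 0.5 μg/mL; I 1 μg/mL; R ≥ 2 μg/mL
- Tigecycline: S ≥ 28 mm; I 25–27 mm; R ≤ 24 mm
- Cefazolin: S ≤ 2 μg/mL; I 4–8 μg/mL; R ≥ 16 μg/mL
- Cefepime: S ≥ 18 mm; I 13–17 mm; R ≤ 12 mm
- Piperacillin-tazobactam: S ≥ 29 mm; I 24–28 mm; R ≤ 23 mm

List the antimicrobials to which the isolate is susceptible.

cefepime, tobramycin, cefuroxime

Cefepime: 19 mm is ≥ 18 mm — Susceptible
Tobramycin: 0.03 μg/mL is ≤ 0.25 μg/mL → Susceptible
Cefuroxime 22 mm: ≥ 22 mm — susceptible
Cefazolin (16 μg/mL) ≥ 16 μg/mL ⇒ R
Colistin 20 mm: in 19–20 mm → Intermediate
Clarithromycin 1 μg/mL: = 1 μg/mL ⇒ I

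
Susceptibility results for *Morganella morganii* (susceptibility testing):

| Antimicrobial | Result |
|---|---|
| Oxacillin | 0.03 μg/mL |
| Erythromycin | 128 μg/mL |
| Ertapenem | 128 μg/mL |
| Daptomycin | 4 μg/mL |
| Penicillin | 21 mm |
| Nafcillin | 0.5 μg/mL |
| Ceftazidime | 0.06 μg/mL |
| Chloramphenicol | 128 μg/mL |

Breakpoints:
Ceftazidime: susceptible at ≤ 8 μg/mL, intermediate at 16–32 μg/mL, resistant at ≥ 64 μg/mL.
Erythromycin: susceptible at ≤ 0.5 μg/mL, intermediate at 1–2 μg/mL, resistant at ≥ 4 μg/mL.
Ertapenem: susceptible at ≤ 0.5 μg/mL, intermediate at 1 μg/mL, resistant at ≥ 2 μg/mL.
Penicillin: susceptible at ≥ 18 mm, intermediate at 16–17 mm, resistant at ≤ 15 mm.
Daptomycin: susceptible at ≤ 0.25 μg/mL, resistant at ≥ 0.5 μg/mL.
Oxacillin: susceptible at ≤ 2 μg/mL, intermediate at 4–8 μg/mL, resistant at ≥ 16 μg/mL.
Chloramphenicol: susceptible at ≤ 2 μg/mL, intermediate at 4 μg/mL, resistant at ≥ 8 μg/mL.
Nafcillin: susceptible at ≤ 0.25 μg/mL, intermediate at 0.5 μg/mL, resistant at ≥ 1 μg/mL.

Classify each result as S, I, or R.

S, R, R, R, S, I, S, R

Oxacillin 0.03 μg/mL: ≤ 2 μg/mL ⇒ susceptible
Erythromycin: 128 μg/mL is ≥ 4 μg/mL → R
Ertapenem: 128 μg/mL is ≥ 2 μg/mL — R
Daptomycin: 4 μg/mL is ≥ 0.5 μg/mL — Resistant
Penicillin: 21 mm is ≥ 18 mm ⇒ Susceptible
Nafcillin: 0.5 μg/mL is = 0.5 μg/mL → Intermediate
Ceftazidime (0.06 μg/mL) ≤ 8 μg/mL ⇒ S
Chloramphenicol 128 μg/mL: ≥ 8 μg/mL ⇒ Resistant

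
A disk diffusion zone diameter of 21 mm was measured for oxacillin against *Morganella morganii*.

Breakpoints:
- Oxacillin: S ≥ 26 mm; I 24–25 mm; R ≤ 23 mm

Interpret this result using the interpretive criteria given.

R

Oxacillin (21 mm) ≤ 23 mm ⇒ R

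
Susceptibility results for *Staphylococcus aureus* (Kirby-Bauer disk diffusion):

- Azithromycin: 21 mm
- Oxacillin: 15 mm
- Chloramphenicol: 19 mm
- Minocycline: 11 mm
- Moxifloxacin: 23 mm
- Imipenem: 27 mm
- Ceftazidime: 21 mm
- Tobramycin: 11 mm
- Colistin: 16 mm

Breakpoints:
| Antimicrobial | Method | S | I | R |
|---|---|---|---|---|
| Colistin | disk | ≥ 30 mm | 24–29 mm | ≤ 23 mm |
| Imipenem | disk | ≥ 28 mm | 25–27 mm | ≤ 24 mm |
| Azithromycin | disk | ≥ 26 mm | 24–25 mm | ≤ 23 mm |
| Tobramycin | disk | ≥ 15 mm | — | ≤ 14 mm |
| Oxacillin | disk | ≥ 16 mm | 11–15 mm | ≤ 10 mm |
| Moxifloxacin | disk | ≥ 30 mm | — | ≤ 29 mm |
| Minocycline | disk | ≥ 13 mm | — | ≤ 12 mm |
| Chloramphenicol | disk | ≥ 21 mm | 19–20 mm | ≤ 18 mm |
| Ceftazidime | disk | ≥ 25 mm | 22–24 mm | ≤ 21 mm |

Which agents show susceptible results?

Azithromycin 21 mm: ≤ 23 mm → R
Oxacillin: 15 mm is in 11–15 mm ⇒ Intermediate
Chloramphenicol (19 mm) in 19–20 mm — I
Minocycline: 11 mm is ≤ 12 mm — resistant
Moxifloxacin (23 mm) ≤ 29 mm → resistant
Imipenem 27 mm: in 25–27 mm — I
Ceftazidime (21 mm) ≤ 21 mm — Resistant
Tobramycin: 11 mm is ≤ 14 mm → resistant
Colistin 16 mm: ≤ 23 mm — R

none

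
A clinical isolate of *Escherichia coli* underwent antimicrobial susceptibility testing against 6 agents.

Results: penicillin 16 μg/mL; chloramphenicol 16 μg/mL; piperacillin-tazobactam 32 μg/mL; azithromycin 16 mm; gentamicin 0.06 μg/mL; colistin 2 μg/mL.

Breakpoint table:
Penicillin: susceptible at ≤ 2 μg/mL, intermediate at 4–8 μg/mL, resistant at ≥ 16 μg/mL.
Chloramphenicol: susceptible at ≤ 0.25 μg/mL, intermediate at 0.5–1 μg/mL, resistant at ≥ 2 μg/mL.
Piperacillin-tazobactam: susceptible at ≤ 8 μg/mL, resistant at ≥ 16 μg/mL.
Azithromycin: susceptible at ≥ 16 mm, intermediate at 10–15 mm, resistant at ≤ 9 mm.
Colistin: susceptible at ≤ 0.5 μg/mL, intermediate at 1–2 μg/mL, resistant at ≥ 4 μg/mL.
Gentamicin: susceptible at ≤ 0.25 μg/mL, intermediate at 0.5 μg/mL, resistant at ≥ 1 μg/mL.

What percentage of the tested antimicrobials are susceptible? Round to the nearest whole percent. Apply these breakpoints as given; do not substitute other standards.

33%

Penicillin: 16 μg/mL is ≥ 16 μg/mL → Resistant
Chloramphenicol: 16 μg/mL is ≥ 2 μg/mL ⇒ resistant
Piperacillin-tazobactam 32 μg/mL: ≥ 16 μg/mL ⇒ Resistant
Azithromycin 16 mm: ≥ 16 mm — susceptible
Gentamicin (0.06 μg/mL) ≤ 0.25 μg/mL ⇒ susceptible
Colistin (2 μg/mL) in 1–2 μg/mL → I
Susceptible: 2/6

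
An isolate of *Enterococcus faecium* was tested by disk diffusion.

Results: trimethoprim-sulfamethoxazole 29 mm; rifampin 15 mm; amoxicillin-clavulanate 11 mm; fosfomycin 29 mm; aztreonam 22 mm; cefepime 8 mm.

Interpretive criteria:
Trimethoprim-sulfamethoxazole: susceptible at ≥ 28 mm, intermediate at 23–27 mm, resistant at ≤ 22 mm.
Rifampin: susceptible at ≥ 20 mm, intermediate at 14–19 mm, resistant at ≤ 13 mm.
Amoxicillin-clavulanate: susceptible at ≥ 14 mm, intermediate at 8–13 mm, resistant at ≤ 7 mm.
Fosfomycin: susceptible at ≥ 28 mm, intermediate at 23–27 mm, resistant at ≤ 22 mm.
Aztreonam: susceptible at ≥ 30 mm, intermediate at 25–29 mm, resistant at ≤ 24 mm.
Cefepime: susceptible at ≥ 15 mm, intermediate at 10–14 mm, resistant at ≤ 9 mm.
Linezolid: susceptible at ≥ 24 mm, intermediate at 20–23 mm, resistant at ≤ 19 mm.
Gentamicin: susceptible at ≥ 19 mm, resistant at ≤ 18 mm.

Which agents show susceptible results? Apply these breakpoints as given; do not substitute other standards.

Trimethoprim-sulfamethoxazole 29 mm: ≥ 28 mm ⇒ susceptible
Rifampin: 15 mm is in 14–19 mm ⇒ I
Amoxicillin-clavulanate: 11 mm is in 8–13 mm — intermediate
Fosfomycin 29 mm: ≥ 28 mm — S
Aztreonam (22 mm) ≤ 24 mm → Resistant
Cefepime 8 mm: ≤ 9 mm — R

trimethoprim-sulfamethoxazole, fosfomycin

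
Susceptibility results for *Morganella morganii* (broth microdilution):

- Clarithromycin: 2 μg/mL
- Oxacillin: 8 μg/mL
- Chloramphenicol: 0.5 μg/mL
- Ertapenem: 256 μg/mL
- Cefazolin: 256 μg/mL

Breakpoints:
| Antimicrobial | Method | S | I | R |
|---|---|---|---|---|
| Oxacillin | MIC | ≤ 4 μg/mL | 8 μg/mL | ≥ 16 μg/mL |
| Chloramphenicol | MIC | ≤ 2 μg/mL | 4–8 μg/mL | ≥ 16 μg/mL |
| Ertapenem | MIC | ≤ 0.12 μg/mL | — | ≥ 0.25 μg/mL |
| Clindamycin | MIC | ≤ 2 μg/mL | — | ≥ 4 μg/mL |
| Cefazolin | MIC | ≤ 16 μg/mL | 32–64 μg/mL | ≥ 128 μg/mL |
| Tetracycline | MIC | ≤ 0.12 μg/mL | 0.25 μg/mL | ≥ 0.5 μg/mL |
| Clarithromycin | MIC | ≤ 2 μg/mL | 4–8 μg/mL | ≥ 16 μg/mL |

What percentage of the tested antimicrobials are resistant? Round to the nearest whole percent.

40%

Clarithromycin (2 μg/mL) ≤ 2 μg/mL — Susceptible
Oxacillin 8 μg/mL: = 8 μg/mL ⇒ Intermediate
Chloramphenicol: 0.5 μg/mL is ≤ 2 μg/mL ⇒ S
Ertapenem: 256 μg/mL is ≥ 0.25 μg/mL — R
Cefazolin: 256 μg/mL is ≥ 128 μg/mL ⇒ Resistant
Resistant: 2/5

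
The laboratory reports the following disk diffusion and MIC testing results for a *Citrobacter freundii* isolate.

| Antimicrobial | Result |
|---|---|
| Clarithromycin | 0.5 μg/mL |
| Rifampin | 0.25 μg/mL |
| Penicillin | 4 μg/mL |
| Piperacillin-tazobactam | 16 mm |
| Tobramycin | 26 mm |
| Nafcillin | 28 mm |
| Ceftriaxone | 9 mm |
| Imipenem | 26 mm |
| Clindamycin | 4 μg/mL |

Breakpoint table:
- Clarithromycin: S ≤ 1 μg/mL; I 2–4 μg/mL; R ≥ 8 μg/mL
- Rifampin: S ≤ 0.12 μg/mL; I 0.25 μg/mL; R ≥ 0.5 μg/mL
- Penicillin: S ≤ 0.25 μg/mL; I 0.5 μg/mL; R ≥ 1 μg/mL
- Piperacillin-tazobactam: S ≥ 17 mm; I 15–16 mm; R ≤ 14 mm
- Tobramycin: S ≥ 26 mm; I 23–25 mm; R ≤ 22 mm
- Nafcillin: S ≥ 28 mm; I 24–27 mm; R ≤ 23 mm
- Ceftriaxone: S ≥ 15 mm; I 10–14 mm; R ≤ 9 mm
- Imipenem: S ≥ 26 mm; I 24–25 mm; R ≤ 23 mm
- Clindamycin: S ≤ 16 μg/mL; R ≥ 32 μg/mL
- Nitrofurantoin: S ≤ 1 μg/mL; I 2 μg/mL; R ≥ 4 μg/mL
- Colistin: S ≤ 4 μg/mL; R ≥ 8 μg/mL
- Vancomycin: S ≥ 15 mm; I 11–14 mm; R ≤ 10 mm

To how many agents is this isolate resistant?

Clarithromycin 0.5 μg/mL: ≤ 1 μg/mL → S
Rifampin (0.25 μg/mL) = 0.25 μg/mL ⇒ I
Penicillin (4 μg/mL) ≥ 1 μg/mL ⇒ resistant
Piperacillin-tazobactam: 16 mm is in 15–16 mm ⇒ Intermediate
Tobramycin: 26 mm is ≥ 26 mm ⇒ S
Nafcillin (28 mm) ≥ 28 mm → Susceptible
Ceftriaxone: 9 mm is ≤ 9 mm — Resistant
Imipenem: 26 mm is ≥ 26 mm ⇒ susceptible
Clindamycin (4 μg/mL) ≤ 16 μg/mL ⇒ Susceptible
Resistant: 2

2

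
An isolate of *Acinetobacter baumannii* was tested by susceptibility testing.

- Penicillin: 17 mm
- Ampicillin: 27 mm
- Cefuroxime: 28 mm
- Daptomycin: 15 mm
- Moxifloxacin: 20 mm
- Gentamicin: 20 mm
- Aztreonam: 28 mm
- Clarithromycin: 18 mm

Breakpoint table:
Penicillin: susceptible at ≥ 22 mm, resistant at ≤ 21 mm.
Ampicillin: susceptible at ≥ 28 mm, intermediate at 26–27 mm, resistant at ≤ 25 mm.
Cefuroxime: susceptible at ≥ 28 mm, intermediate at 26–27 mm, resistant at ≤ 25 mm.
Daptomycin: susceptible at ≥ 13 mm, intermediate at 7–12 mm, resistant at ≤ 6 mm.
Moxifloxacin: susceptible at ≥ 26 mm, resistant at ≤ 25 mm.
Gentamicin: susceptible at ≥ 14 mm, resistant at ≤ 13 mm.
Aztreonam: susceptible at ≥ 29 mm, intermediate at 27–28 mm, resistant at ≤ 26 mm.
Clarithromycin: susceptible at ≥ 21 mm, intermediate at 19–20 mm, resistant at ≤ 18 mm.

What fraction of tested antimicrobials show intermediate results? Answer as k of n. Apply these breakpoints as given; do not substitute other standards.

Penicillin (17 mm) ≤ 21 mm ⇒ R
Ampicillin 27 mm: in 26–27 mm ⇒ Intermediate
Cefuroxime 28 mm: ≥ 28 mm → susceptible
Daptomycin 15 mm: ≥ 13 mm ⇒ S
Moxifloxacin (20 mm) ≤ 25 mm — resistant
Gentamicin: 20 mm is ≥ 14 mm — susceptible
Aztreonam 28 mm: in 27–28 mm ⇒ intermediate
Clarithromycin 18 mm: ≤ 18 mm → Resistant
Intermediate: 2/8

2 of 8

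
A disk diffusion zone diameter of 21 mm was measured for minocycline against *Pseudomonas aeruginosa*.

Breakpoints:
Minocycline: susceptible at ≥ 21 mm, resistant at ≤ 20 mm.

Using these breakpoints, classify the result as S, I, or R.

S

Minocycline (21 mm) ≥ 21 mm — Susceptible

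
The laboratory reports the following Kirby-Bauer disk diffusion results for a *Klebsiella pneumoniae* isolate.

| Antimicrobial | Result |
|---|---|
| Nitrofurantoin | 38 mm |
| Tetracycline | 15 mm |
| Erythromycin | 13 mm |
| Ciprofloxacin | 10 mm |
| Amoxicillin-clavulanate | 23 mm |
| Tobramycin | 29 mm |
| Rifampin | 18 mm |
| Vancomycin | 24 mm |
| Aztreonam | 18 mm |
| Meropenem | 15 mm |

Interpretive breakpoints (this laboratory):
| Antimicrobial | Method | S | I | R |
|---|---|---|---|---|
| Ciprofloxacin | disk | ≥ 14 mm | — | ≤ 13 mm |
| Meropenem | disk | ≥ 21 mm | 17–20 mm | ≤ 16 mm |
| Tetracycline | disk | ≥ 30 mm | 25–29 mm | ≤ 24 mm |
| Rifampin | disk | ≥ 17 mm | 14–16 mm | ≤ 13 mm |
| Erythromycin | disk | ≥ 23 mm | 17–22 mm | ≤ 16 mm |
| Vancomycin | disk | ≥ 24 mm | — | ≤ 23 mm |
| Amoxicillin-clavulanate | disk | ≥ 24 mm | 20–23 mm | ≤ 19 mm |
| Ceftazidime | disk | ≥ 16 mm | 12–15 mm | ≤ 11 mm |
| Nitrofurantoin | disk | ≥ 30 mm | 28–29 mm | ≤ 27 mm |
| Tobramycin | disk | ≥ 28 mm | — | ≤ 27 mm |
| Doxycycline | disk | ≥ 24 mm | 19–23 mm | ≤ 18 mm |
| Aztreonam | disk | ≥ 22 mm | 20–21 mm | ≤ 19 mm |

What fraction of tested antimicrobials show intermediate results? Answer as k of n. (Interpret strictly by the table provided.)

1 of 10

Nitrofurantoin: 38 mm is ≥ 30 mm — S
Tetracycline 15 mm: ≤ 24 mm — Resistant
Erythromycin (13 mm) ≤ 16 mm ⇒ Resistant
Ciprofloxacin (10 mm) ≤ 13 mm — Resistant
Amoxicillin-clavulanate (23 mm) in 20–23 mm — intermediate
Tobramycin 29 mm: ≥ 28 mm ⇒ Susceptible
Rifampin (18 mm) ≥ 17 mm → Susceptible
Vancomycin 24 mm: ≥ 24 mm — Susceptible
Aztreonam (18 mm) ≤ 19 mm — resistant
Meropenem: 15 mm is ≤ 16 mm ⇒ Resistant
Intermediate: 1/10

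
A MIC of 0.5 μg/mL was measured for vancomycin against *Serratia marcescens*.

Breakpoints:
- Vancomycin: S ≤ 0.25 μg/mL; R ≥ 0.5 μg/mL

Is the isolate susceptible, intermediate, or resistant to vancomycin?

Resistant

Vancomycin (0.5 μg/mL) ≥ 0.5 μg/mL ⇒ resistant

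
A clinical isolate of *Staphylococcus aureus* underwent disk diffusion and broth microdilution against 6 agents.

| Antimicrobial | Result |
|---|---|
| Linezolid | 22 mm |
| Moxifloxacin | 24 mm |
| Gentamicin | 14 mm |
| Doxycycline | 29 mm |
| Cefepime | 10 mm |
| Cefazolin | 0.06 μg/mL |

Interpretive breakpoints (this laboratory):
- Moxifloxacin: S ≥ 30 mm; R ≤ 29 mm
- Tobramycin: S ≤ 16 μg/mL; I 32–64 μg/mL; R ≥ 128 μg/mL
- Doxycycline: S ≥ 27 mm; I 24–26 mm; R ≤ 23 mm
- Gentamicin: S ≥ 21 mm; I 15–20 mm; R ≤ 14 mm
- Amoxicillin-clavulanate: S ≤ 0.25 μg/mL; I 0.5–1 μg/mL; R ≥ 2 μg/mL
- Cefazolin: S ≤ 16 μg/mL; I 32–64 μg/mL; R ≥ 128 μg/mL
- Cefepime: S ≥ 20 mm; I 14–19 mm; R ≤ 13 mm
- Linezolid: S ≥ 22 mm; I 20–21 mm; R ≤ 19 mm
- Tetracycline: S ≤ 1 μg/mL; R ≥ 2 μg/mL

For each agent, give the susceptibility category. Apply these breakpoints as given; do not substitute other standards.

Linezolid: 22 mm is ≥ 22 mm → susceptible
Moxifloxacin (24 mm) ≤ 29 mm → resistant
Gentamicin (14 mm) ≤ 14 mm → Resistant
Doxycycline (29 mm) ≥ 27 mm → S
Cefepime (10 mm) ≤ 13 mm — resistant
Cefazolin 0.06 μg/mL: ≤ 16 μg/mL — susceptible

S, R, R, S, R, S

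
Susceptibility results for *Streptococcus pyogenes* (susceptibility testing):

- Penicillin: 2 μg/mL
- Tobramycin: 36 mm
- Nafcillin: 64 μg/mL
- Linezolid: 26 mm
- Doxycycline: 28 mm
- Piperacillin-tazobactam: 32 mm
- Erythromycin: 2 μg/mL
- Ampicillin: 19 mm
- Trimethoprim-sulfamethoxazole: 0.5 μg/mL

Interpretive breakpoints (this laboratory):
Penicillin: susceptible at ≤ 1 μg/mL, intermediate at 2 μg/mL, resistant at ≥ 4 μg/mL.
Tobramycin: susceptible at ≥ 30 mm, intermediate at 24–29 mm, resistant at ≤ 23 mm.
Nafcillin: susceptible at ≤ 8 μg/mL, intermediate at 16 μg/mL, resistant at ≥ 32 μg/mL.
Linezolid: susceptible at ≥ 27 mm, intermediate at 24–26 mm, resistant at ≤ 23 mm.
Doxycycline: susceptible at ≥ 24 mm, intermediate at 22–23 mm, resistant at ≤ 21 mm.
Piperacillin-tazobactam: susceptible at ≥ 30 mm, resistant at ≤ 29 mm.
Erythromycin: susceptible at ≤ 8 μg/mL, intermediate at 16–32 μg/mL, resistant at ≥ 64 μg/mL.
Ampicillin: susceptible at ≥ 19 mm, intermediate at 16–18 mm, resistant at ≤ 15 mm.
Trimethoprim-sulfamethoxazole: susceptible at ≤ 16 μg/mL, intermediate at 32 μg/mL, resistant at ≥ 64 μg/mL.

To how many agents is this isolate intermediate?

Penicillin 2 μg/mL: = 2 μg/mL — I
Tobramycin: 36 mm is ≥ 30 mm — Susceptible
Nafcillin (64 μg/mL) ≥ 32 μg/mL → Resistant
Linezolid 26 mm: in 24–26 mm → intermediate
Doxycycline 28 mm: ≥ 24 mm → Susceptible
Piperacillin-tazobactam (32 mm) ≥ 30 mm ⇒ Susceptible
Erythromycin (2 μg/mL) ≤ 8 μg/mL — susceptible
Ampicillin 19 mm: ≥ 19 mm — Susceptible
Trimethoprim-sulfamethoxazole (0.5 μg/mL) ≤ 16 μg/mL → S
Intermediate: 2

2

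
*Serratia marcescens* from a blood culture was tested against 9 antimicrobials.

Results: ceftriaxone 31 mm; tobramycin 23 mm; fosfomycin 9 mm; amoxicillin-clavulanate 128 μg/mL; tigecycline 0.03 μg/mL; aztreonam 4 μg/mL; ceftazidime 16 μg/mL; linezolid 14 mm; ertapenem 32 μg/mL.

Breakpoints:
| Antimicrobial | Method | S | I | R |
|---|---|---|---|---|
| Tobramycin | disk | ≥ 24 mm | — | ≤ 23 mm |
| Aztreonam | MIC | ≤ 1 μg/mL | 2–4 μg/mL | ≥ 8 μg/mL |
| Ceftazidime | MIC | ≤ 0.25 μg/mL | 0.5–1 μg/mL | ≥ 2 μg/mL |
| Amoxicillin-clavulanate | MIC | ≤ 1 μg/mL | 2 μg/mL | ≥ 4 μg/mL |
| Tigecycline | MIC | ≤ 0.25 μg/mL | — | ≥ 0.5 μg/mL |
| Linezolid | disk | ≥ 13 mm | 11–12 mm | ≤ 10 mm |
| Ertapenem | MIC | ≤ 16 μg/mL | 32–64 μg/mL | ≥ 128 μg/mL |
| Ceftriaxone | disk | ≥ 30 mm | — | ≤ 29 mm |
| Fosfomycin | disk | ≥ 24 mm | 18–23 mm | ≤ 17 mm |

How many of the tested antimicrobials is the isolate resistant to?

Ceftriaxone 31 mm: ≥ 30 mm — susceptible
Tobramycin: 23 mm is ≤ 23 mm → R
Fosfomycin: 9 mm is ≤ 17 mm — Resistant
Amoxicillin-clavulanate: 128 μg/mL is ≥ 4 μg/mL ⇒ resistant
Tigecycline 0.03 μg/mL: ≤ 0.25 μg/mL ⇒ susceptible
Aztreonam (4 μg/mL) in 2–4 μg/mL — Intermediate
Ceftazidime 16 μg/mL: ≥ 2 μg/mL — Resistant
Linezolid: 14 mm is ≥ 13 mm → S
Ertapenem: 32 μg/mL is in 32–64 μg/mL ⇒ intermediate
Resistant: 4

4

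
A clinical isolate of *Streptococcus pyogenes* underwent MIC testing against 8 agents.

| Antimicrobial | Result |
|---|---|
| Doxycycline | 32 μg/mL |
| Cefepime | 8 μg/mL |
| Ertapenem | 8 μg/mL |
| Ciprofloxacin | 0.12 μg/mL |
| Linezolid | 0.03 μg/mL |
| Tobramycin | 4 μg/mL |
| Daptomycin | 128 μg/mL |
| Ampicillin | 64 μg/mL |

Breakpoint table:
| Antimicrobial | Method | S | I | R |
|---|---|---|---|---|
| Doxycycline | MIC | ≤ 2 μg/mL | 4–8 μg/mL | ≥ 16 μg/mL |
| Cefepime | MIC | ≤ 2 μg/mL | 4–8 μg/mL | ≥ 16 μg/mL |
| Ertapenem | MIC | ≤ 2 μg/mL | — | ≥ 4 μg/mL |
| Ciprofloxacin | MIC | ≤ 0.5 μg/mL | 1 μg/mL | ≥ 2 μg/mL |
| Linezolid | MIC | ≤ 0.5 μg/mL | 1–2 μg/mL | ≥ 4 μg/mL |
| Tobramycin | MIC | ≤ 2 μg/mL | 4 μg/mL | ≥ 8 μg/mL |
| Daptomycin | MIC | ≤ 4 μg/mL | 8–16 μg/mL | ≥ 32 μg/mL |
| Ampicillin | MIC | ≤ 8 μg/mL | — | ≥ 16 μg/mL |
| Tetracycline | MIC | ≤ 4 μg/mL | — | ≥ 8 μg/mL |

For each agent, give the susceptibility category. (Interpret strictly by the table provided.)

R, I, R, S, S, I, R, R

Doxycycline (32 μg/mL) ≥ 16 μg/mL — resistant
Cefepime 8 μg/mL: in 4–8 μg/mL ⇒ I
Ertapenem (8 μg/mL) ≥ 4 μg/mL ⇒ R
Ciprofloxacin 0.12 μg/mL: ≤ 0.5 μg/mL — Susceptible
Linezolid 0.03 μg/mL: ≤ 0.5 μg/mL ⇒ S
Tobramycin: 4 μg/mL is = 4 μg/mL — I
Daptomycin (128 μg/mL) ≥ 32 μg/mL — Resistant
Ampicillin 64 μg/mL: ≥ 16 μg/mL ⇒ resistant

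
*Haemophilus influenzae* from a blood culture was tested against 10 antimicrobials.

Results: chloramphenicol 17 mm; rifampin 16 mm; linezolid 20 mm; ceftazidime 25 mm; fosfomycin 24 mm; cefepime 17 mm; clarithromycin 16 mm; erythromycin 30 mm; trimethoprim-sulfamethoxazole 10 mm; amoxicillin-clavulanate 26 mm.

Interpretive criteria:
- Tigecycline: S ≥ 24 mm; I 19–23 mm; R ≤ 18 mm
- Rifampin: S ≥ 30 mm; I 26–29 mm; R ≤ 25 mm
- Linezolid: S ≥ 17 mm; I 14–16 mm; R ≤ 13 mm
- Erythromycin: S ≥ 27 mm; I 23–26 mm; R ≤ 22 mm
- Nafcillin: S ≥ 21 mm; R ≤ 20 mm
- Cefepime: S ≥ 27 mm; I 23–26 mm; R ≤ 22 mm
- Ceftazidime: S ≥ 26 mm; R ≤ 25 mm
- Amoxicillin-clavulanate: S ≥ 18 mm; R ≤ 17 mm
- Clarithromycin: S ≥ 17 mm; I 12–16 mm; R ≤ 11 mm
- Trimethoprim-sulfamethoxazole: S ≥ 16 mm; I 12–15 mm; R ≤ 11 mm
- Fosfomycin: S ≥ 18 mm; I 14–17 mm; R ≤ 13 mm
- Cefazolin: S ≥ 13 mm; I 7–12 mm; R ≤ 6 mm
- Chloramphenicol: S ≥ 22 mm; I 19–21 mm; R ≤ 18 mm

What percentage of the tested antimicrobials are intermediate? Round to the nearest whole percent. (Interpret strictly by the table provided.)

10%

Chloramphenicol (17 mm) ≤ 18 mm → resistant
Rifampin 16 mm: ≤ 25 mm — resistant
Linezolid: 20 mm is ≥ 17 mm → S
Ceftazidime 25 mm: ≤ 25 mm → Resistant
Fosfomycin (24 mm) ≥ 18 mm ⇒ S
Cefepime (17 mm) ≤ 22 mm ⇒ resistant
Clarithromycin 16 mm: in 12–16 mm ⇒ I
Erythromycin 30 mm: ≥ 27 mm ⇒ susceptible
Trimethoprim-sulfamethoxazole 10 mm: ≤ 11 mm ⇒ Resistant
Amoxicillin-clavulanate: 26 mm is ≥ 18 mm — S
Intermediate: 1/10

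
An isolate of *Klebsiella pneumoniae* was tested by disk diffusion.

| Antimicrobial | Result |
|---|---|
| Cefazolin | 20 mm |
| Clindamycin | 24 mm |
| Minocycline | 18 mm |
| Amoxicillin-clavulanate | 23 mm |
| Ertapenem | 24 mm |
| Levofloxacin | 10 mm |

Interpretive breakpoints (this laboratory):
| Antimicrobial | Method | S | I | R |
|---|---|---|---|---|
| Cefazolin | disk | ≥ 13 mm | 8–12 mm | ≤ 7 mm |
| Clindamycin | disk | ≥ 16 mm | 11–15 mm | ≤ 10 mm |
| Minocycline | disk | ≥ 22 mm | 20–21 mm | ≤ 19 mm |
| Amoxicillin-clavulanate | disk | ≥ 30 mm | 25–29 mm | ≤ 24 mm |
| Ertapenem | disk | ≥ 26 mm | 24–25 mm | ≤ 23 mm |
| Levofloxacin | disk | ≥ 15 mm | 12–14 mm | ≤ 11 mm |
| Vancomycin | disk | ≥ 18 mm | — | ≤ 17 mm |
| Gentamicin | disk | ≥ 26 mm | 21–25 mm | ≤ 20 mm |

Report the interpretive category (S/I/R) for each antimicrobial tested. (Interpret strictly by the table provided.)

Cefazolin (20 mm) ≥ 13 mm ⇒ Susceptible
Clindamycin: 24 mm is ≥ 16 mm → S
Minocycline: 18 mm is ≤ 19 mm → resistant
Amoxicillin-clavulanate 23 mm: ≤ 24 mm → resistant
Ertapenem: 24 mm is in 24–25 mm — Intermediate
Levofloxacin 10 mm: ≤ 11 mm → R

S, S, R, R, I, R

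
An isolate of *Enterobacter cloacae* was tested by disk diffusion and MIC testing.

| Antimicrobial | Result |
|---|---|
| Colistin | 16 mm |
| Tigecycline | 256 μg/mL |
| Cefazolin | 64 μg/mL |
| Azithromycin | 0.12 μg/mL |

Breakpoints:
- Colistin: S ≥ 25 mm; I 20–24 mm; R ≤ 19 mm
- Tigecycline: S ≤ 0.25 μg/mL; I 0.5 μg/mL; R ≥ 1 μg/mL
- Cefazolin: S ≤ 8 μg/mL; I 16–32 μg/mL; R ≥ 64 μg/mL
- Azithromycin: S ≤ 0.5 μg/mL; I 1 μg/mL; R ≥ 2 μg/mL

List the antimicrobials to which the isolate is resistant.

Colistin 16 mm: ≤ 19 mm ⇒ R
Tigecycline (256 μg/mL) ≥ 1 μg/mL — R
Cefazolin 64 μg/mL: ≥ 64 μg/mL ⇒ resistant
Azithromycin (0.12 μg/mL) ≤ 0.5 μg/mL ⇒ susceptible

colistin, tigecycline, cefazolin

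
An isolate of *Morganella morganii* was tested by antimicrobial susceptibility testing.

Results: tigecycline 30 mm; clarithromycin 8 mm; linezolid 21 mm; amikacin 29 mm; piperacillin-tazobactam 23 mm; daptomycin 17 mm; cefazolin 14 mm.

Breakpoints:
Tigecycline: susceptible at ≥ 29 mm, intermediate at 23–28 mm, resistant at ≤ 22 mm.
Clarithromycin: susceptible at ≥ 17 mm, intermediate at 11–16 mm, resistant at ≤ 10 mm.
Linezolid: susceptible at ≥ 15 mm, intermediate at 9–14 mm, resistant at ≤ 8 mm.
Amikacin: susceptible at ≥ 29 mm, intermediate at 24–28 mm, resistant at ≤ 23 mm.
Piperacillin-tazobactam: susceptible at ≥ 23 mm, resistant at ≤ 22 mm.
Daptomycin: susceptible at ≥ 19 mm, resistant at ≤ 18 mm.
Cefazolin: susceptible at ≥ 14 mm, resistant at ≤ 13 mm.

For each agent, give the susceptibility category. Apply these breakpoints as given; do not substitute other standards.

Tigecycline (30 mm) ≥ 29 mm ⇒ S
Clarithromycin: 8 mm is ≤ 10 mm → resistant
Linezolid (21 mm) ≥ 15 mm ⇒ susceptible
Amikacin (29 mm) ≥ 29 mm → S
Piperacillin-tazobactam 23 mm: ≥ 23 mm — susceptible
Daptomycin: 17 mm is ≤ 18 mm ⇒ R
Cefazolin (14 mm) ≥ 14 mm — Susceptible

S, R, S, S, S, R, S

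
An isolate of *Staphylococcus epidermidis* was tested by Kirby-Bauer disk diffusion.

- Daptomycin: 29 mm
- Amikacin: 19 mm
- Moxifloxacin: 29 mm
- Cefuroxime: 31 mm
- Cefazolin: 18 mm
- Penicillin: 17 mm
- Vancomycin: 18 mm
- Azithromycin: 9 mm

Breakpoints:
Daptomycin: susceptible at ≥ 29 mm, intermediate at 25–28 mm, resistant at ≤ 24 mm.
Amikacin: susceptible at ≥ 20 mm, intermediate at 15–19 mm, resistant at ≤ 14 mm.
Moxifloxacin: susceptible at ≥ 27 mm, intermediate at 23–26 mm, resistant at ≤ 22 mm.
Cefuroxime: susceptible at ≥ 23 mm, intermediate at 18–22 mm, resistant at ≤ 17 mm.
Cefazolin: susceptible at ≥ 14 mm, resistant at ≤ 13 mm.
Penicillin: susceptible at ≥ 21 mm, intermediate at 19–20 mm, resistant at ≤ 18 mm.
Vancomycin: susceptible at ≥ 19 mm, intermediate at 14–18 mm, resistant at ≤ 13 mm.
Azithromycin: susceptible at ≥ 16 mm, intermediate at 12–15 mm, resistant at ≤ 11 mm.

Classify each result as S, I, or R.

Daptomycin (29 mm) ≥ 29 mm — Susceptible
Amikacin 19 mm: in 15–19 mm → intermediate
Moxifloxacin: 29 mm is ≥ 27 mm → Susceptible
Cefuroxime: 31 mm is ≥ 23 mm ⇒ susceptible
Cefazolin (18 mm) ≥ 14 mm — Susceptible
Penicillin 17 mm: ≤ 18 mm ⇒ R
Vancomycin (18 mm) in 14–18 mm → I
Azithromycin (9 mm) ≤ 11 mm ⇒ resistant

S, I, S, S, S, R, I, R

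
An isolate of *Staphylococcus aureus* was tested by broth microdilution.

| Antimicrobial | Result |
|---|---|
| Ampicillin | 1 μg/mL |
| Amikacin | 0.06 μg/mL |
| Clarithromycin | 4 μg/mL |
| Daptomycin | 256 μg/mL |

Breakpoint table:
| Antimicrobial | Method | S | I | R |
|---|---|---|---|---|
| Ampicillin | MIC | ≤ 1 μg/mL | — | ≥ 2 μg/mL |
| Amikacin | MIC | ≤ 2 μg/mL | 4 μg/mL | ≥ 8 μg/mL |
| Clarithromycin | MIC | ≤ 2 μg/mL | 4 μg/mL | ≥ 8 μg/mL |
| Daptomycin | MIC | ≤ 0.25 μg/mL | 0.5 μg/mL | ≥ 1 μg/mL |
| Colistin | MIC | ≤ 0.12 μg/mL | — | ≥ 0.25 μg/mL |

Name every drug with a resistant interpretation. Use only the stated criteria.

daptomycin

Ampicillin 1 μg/mL: ≤ 1 μg/mL — S
Amikacin 0.06 μg/mL: ≤ 2 μg/mL — susceptible
Clarithromycin (4 μg/mL) = 4 μg/mL — intermediate
Daptomycin 256 μg/mL: ≥ 1 μg/mL ⇒ R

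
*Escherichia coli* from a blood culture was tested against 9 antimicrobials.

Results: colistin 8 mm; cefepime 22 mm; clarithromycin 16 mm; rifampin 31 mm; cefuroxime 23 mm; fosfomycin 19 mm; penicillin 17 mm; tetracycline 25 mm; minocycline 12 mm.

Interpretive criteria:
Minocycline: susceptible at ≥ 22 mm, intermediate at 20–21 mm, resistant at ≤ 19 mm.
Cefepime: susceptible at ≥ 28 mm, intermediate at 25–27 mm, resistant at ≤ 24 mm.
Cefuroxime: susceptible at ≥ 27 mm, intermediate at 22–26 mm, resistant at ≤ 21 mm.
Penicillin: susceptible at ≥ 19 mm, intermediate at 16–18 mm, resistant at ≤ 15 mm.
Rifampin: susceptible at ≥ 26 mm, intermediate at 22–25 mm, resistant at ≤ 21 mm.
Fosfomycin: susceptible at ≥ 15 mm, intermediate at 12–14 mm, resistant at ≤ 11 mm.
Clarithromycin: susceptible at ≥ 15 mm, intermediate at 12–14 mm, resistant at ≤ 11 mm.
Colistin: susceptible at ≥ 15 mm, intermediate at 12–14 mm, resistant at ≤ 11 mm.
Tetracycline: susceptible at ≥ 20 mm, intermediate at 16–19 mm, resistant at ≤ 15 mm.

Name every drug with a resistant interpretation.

Colistin 8 mm: ≤ 11 mm — resistant
Cefepime (22 mm) ≤ 24 mm — resistant
Clarithromycin: 16 mm is ≥ 15 mm → S
Rifampin: 31 mm is ≥ 26 mm → Susceptible
Cefuroxime (23 mm) in 22–26 mm ⇒ Intermediate
Fosfomycin 19 mm: ≥ 15 mm ⇒ S
Penicillin (17 mm) in 16–18 mm — Intermediate
Tetracycline (25 mm) ≥ 20 mm — susceptible
Minocycline: 12 mm is ≤ 19 mm — R

colistin, cefepime, minocycline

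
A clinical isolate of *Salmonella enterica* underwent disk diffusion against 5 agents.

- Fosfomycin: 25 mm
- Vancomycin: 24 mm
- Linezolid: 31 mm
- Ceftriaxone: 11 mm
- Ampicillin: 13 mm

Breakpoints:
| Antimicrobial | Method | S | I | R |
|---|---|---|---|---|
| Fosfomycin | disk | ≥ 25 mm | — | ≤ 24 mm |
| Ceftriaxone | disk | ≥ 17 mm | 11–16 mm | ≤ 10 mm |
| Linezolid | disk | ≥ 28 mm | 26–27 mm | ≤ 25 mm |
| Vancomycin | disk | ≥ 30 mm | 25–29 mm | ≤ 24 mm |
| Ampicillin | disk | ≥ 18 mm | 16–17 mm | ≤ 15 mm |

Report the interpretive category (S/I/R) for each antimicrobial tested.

S, R, S, I, R

Fosfomycin 25 mm: ≥ 25 mm ⇒ S
Vancomycin: 24 mm is ≤ 24 mm ⇒ R
Linezolid (31 mm) ≥ 28 mm — S
Ceftriaxone 11 mm: in 11–16 mm ⇒ Intermediate
Ampicillin (13 mm) ≤ 15 mm ⇒ resistant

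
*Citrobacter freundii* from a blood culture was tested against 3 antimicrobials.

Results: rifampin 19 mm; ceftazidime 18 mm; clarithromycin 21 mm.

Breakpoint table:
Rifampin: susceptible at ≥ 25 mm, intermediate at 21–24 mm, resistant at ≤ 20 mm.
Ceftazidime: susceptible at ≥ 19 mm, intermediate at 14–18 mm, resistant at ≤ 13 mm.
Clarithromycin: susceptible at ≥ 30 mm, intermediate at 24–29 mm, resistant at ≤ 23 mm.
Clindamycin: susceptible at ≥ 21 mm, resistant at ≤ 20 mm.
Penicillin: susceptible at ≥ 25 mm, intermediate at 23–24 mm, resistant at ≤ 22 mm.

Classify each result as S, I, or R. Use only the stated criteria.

R, I, R

Rifampin: 19 mm is ≤ 20 mm ⇒ Resistant
Ceftazidime (18 mm) in 14–18 mm → intermediate
Clarithromycin (21 mm) ≤ 23 mm ⇒ R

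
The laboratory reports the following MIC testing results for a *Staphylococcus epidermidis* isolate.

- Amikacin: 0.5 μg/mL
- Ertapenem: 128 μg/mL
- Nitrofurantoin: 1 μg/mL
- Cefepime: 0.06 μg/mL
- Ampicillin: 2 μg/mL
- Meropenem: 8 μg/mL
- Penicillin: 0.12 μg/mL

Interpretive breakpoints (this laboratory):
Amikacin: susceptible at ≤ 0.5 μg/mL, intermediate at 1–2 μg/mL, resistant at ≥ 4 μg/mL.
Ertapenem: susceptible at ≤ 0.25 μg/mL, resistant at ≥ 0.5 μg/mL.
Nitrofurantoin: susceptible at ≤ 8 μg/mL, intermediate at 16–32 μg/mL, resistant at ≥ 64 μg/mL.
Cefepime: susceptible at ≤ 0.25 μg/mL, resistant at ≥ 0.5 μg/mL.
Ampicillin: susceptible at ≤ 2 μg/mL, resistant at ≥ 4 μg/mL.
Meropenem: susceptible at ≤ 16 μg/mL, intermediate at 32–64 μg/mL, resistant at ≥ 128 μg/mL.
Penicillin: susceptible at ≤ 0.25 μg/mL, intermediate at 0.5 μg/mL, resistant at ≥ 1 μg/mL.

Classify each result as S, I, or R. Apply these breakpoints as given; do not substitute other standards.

S, R, S, S, S, S, S

Amikacin (0.5 μg/mL) ≤ 0.5 μg/mL → Susceptible
Ertapenem 128 μg/mL: ≥ 0.5 μg/mL ⇒ Resistant
Nitrofurantoin: 1 μg/mL is ≤ 8 μg/mL ⇒ Susceptible
Cefepime: 0.06 μg/mL is ≤ 0.25 μg/mL ⇒ Susceptible
Ampicillin 2 μg/mL: ≤ 2 μg/mL → S
Meropenem: 8 μg/mL is ≤ 16 μg/mL ⇒ Susceptible
Penicillin 0.12 μg/mL: ≤ 0.25 μg/mL — susceptible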